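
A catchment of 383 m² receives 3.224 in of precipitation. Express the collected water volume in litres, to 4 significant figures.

31360 litres

Depth: 3.224 in × 25.4 = 81.8896 mm.
1 mm over 1 m² is 1 L, so volume = 81.8896 × 383 = 31363.717 L ≈ 31360 L.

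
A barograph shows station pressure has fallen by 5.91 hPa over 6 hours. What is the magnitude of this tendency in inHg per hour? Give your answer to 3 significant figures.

5.91 hPa / 6 h × 0.02953 inHg/hPa = 0.0291 inHg/h.

0.0291 inHg per hour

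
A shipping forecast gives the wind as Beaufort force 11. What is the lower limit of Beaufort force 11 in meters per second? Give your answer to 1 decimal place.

28.5 m/s

Beaufort 11 (violent storm) spans 28.5–32.6 m/s.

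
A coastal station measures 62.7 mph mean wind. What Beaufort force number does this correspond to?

Beaufort force 10

62.7 mph = 28.0 m/s, which is Beaufort 10 (storm, 24.5–28.4 m/s).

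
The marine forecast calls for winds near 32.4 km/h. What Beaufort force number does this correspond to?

Beaufort force 5

32.4 km/h = 9.0 m/s, which is Beaufort 5 (fresh breeze, 8.0–10.7 m/s).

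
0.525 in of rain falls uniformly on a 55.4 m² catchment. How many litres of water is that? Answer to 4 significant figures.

738.8 litres

Depth: 0.525 in × 25.4 = 13.335 mm.
1 mm over 1 m² is 1 L, so volume = 13.335 × 55.4 = 738.759 L ≈ 738.8 L.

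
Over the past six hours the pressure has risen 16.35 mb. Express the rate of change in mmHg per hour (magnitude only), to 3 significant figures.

16.35 mb / 6 h × 0.750062 mmHg/mb = 2.04 mmHg/h.

2.04 mmHg per hour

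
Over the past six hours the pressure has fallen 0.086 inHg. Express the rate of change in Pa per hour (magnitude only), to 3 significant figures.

0.086 inHg / 6 h × 3386.39 Pa/inHg = 48.5 Pa/h.

48.5 Pa per hour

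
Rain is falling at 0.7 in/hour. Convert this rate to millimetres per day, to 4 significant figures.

0.7 in/hour × 25.4 mm/in × 24 hour/day = 426.7 mm/day.

426.7 mm/day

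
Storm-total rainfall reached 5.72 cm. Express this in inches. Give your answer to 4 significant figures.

1 cm = 0.393701 in, so 5.72 × 0.393701 = 2.252 in.

2.252 in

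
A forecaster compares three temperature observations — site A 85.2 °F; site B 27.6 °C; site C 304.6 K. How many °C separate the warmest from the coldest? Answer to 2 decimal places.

site A: 85.2 °F = 29.556 °C.
site C: 304.6 K = 31.450 °C.
Spread: 31.450 − 27.600 = 3.850 °C.

3.85 °C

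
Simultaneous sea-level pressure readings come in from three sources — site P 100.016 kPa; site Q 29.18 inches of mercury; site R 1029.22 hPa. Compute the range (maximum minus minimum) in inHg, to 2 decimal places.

1.21 inHg

site P: 100.016 kPa = 29.5347 inHg.
site R: 1029.22 hPa = 30.3928 inHg.
Spread: 30.3928 − 29.1800 = 1.21 inHg.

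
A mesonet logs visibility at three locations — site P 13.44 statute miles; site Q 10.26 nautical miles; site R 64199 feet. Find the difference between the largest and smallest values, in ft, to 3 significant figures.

8620 ft

site P: 13.44 SM = 70963.20 ft.
site Q: 10.26 nmi = 62340.94 ft.
Spread: 70963.20 − 62340.94 = 8620 ft.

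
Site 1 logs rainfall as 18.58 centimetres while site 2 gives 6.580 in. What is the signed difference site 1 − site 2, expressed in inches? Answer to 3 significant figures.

0.735 in

site 1: 18.58 cm = 7.31496 in.
Difference: 7.31496 − 6.58000 = 0.735 in.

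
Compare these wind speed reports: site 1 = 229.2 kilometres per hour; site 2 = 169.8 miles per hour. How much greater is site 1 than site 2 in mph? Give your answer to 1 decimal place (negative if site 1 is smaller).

site 1: 229.2 km/h = 142.418 mph.
Difference: 142.418 − 169.800 = -27.4 mph.

-27.4 mph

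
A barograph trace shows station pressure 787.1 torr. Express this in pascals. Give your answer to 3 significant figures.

1 mmHg = 133.322 Pa, so 787.1 × 133.322 = 105000 Pa.

105000 Pa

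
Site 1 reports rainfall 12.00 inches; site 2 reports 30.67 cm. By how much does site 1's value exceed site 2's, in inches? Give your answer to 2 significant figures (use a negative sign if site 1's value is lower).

site 2: 30.67 cm = 12.07480 in.
Difference: 12.00000 − 12.07480 = -0.075 in.

-0.075 in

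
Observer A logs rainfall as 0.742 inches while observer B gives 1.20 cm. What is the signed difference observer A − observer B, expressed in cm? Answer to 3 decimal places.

observer A: 0.742 in = 1.88468 cm.
Difference: 1.88468 − 1.20000 = 0.685 cm.

0.685 cm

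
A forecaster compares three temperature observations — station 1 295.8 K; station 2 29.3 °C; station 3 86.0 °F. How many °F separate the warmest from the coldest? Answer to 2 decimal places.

13.23 °F

station 1: 295.8 K = 22.650 °C.
station 3: 86.0 °F = 30.000 °C.
Spread: 30.000 − 22.650 = 7.350 °C = 13.23 °F.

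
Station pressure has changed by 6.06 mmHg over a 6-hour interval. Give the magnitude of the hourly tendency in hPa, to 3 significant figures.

1.35 hPa per hour

6.06 mmHg / 6 h × 1.33322 hPa/mmHg = 1.35 hPa/h.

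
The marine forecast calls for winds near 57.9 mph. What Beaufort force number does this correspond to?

Beaufort force 10

57.9 mph = 25.9 m/s, which is Beaufort 10 (storm, 24.5–28.4 m/s).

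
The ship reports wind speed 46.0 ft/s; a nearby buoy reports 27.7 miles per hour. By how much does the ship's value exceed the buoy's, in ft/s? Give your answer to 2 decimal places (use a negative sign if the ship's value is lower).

5.37 ft/s

the buoy: 27.7 mph = 40.6267 ft/s.
Difference: 46.0000 − 40.6267 = 5.37 ft/s.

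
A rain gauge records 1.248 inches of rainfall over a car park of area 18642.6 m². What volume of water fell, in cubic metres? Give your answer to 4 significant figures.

Depth: 1.248 in × 25.4 = 31.6992 mm.
1 mm over 1 m² is 1 L, so volume = 31.6992 × 18642.6 = 590955.51 L = 591.0 m³.

591.0 cubic metres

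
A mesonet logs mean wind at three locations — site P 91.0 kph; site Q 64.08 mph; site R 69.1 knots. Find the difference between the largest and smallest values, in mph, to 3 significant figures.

23.0 mph

site P: 91.0 km/h = 56.545 mph.
site R: 69.1 kt = 79.519 mph.
Spread: 79.519 − 56.545 = 23.0 mph.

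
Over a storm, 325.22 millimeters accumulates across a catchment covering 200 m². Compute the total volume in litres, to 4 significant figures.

65040 litres

1 mm over 1 m² is 1 L, so volume = 325.22 × 200 = 65044 L ≈ 65040 L.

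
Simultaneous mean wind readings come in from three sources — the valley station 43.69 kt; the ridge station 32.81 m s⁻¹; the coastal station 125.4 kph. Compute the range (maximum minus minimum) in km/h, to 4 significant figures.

44.49 km/h

the valley station: 43.69 kt = 80.9139 km/h.
the ridge station: 32.81 m/s = 118.1160 km/h.
Spread: 125.4000 − 80.9139 = 44.49 km/h.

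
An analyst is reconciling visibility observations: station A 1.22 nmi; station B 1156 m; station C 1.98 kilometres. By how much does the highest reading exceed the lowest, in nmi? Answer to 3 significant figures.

0.596 nmi

station B: 1156 m = 0.62419 nmi.
station C: 1.98 km = 1.06911 nmi.
Spread: 1.22000 − 0.62419 = 0.596 nmi.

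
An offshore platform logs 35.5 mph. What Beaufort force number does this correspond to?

35.5 mph = 15.9 m/s, which is Beaufort 7 (near gale, 13.9–17.1 m/s).

Beaufort force 7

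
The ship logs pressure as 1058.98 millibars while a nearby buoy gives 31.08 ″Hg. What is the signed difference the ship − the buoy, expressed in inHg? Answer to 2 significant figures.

the ship: 1058.98 mb = 31.2717 inHg.
Difference: 31.2717 − 31.0800 = 0.19 inHg.

0.19 inHg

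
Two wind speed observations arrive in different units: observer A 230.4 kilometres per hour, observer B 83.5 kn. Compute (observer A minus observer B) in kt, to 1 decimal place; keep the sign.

observer A: 230.4 km/h = 124.406 kt.
Difference: 124.406 − 83.500 = 40.9 kt.

40.9 kt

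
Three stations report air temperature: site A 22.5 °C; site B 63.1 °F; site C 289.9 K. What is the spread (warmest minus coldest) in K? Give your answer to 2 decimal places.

site B: 63.1 °F = 17.278 °C.
site C: 289.9 K = 16.750 °C.
Spread: 22.500 − 16.750 = 5.750 °C.

5.75 K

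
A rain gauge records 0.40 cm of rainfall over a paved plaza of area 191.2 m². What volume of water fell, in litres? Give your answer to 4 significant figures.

764.8 litres

Depth: 0.40 cm × 10 = 4 mm.
1 mm over 1 m² is 1 L, so volume = 4 × 191.2 = 764.8 L.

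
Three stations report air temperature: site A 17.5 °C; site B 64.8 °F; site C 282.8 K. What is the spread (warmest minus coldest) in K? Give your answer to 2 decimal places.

site B: 64.8 °F = 18.222 °C.
site C: 282.8 K = 9.650 °C.
Spread: 18.222 − 9.650 = 8.572 °C.

8.57 K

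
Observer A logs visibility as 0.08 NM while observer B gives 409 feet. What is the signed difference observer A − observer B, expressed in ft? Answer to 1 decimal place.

observer A: 0.08 nmi = 486.089 ft.
Difference: 486.089 − 409.000 = 77.1 ft.

77.1 ft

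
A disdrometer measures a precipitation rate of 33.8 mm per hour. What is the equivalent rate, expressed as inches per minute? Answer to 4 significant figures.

33.8 mm/hour × 0.0393701 in/mm × 0.0166667 hour/minute = 0.02218 in/minute.

0.02218 in/minute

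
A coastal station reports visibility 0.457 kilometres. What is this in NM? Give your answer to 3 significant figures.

1 km = 0.539957 nmi, so 0.457 × 0.539957 = 0.247 nmi.

0.247 nmi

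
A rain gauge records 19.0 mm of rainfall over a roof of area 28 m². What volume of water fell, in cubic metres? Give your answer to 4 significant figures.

0.5320 cubic metres

1 mm over 1 m² is 1 L, so volume = 19 × 28 = 532 L = 0.5320 m³.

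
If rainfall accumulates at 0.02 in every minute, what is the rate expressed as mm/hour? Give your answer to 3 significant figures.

0.02 in/minute × 25.4 mm/in × 60 minute/hour = 30.5 mm/hour.

30.5 mm/hour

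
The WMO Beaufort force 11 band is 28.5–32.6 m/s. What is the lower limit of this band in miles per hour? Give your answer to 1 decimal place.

28.5–32.6 m/s × 2.237 = 63.8–72.9 mph.

63.8 mph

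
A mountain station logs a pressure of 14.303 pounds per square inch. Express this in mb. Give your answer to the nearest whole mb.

986 mb

1 psi = 68.9476 mb, so 14.303 × 68.9476 = 986 mb.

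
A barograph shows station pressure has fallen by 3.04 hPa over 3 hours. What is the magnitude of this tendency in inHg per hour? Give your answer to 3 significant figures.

0.0299 inHg per hour

3.04 hPa / 3 h × 0.02953 inHg/hPa = 0.0299 inHg/h.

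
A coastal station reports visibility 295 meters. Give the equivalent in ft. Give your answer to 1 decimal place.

1 m = 3.28084 ft, so 295 × 3.28084 = 967.8 ft.

967.8 ft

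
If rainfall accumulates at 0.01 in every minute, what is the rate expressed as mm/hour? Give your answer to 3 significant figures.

15.2 mm/hour

0.01 in/minute × 25.4 mm/in × 60 minute/hour = 15.2 mm/hour.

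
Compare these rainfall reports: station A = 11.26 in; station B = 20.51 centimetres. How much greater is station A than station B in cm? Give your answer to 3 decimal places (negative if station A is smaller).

8.090 cm

station A: 11.26 in = 28.60040 cm.
Difference: 28.60040 − 20.51000 = 8.090 cm.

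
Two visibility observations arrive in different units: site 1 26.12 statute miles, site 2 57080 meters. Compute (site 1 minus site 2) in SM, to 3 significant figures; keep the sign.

-9.35 SM

site 2: 57080 m = 35.4679 SM.
Difference: 26.1200 − 35.4679 = -9.35 SM.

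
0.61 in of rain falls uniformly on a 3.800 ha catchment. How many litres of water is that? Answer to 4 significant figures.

588800 litres

Depth: 0.61 in × 25.4 = 15.494 mm.
Area: 3.800 ha = 38000 m².
1 mm over 1 m² is 1 L, so volume = 15.494 × 38000 = 588772 L ≈ 588800 L.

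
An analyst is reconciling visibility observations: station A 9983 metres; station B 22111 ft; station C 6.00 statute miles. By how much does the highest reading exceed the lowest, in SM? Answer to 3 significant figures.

2.02 SM

station A: 9983 m = 6.2031 SM.
station B: 22111 ft = 4.1877 SM.
Spread: 6.2031 − 4.1877 = 2.02 SM.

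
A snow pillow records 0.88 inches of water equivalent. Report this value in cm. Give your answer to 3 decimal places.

1 in = 2.54 cm, so 0.88 × 2.54 = 2.235 cm.

2.235 cm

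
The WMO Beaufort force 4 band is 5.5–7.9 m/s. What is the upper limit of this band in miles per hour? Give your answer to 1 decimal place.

5.5–7.9 m/s × 2.237 = 12.3–17.7 mph.

17.7 mph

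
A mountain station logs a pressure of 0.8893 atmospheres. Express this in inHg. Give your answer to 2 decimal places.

1 atm = 29.9213 inHg, so 0.8893 × 29.9213 = 26.61 inHg.

26.61 inHg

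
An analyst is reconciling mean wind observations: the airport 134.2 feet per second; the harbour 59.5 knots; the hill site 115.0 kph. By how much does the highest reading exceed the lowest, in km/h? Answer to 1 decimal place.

the airport: 134.2 ft/s = 147.255 km/h.
the harbour: 59.5 kt = 110.194 km/h.
Spread: 147.255 − 110.194 = 37.1 km/h.

37.1 km/h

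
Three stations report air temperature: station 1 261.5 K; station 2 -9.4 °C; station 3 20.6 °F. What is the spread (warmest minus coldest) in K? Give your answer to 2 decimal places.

5.32 K

station 1: 261.5 K = -11.650 °C.
station 3: 20.6 °F = -6.333 °C.
Spread: (-6.333) − (-11.650) = 5.317 °C.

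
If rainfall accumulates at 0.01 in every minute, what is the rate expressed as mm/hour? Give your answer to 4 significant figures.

0.01 in/minute × 25.4 mm/in × 60 minute/hour = 15.24 mm/hour.

15.24 mm/hour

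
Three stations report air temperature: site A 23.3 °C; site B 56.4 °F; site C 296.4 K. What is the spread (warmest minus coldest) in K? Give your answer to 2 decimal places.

site B: 56.4 °F = 13.556 °C.
site C: 296.4 K = 23.250 °C.
Spread: 23.300 − 13.556 = 9.744 °C.

9.74 K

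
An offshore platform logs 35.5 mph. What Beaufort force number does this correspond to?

35.5 mph = 15.9 m/s, which is Beaufort 7 (near gale, 13.9–17.1 m/s).

Beaufort force 7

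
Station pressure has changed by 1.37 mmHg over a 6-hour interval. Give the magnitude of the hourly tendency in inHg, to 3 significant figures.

1.37 mmHg / 6 h × 0.0393701 inHg/mmHg = 0.00899 inHg/h.

0.00899 inHg per hour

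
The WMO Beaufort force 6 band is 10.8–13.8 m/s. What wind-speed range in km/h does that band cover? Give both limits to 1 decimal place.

10.8–13.8 m/s × 3.6 = 38.9–49.7 km/h.

38.9 to 49.7 km/h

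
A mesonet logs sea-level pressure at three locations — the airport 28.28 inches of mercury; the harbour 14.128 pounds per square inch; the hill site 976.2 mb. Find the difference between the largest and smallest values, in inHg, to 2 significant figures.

the harbour: 14.128 psi = 28.7649 inHg.
the hill site: 976.2 mb = 28.8272 inHg.
Spread: 28.8272 − 28.2800 = 0.55 inHg.

0.55 inHg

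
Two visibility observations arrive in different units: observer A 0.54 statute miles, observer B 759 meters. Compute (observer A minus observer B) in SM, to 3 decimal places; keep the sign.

observer B: 759 m = 0.47162 SM.
Difference: 0.54000 − 0.47162 = 0.068 SM.

0.068 SM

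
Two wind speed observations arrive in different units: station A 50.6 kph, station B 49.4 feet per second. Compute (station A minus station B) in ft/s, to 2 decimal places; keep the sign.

-3.29 ft/s

station A: 50.6 km/h = 46.1140 ft/s.
Difference: 46.1140 − 49.4000 = -3.29 ft/s.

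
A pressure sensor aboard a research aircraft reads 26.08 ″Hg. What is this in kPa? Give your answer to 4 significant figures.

1 inHg = 3.38639 kPa, so 26.08 × 3.38639 = 88.32 kPa.

88.32 kPa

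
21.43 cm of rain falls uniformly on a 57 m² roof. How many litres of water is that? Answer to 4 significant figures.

Depth: 21.43 cm × 10 = 214.3 mm.
1 mm over 1 m² is 1 L, so volume = 214.3 × 57 = 12215.1 L ≈ 12220 L.

12220 litres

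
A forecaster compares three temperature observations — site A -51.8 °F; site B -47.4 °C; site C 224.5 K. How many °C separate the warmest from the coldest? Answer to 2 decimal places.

site A: -51.8 °F = -46.556 °C.
site C: 224.5 K = -48.650 °C.
Spread: (-46.556) − (-48.650) = 2.094 °C.

2.09 °C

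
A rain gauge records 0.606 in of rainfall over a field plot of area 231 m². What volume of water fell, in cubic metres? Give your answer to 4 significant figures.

Depth: 0.606 in × 25.4 = 15.3924 mm.
1 mm over 1 m² is 1 L, so volume = 15.3924 × 231 = 3555.6444 L = 3.556 m³.

3.556 cubic metres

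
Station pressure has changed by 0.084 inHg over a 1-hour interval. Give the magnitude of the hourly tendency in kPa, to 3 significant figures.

0.084 inHg / 1 h × 3.38639 kPa/inHg = 0.284 kPa/h.

0.284 kPa per hour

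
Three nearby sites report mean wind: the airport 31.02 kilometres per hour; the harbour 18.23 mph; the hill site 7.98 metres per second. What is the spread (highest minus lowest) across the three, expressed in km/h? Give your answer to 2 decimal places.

the harbour: 18.23 mph = 29.3383 km/h.
the hill site: 7.98 m/s = 28.7280 km/h.
Spread: 31.0200 − 28.7280 = 2.29 km/h.

2.29 km/h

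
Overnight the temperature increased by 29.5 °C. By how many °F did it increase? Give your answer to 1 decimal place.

Converting a difference, only the 9/5 scale factor applies: Δ°F = 29.5 × 1.8 = 53.1 °F.

53.1 °F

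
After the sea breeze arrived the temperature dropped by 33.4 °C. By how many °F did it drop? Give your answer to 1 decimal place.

For a temperature change the 32° offset cancels: Δ°F = 33.4 × 1.8 = 60.1 °F.

60.1 °F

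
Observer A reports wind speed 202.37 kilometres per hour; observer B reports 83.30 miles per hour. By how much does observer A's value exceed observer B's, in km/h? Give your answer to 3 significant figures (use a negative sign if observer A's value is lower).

observer B: 83.30 mph = 134.058 km/h.
Difference: 202.370 − 134.058 = 68.3 km/h.

68.3 km/h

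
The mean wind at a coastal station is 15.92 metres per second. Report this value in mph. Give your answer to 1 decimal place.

1 m/s = 2.23694 mph, so 15.92 × 2.23694 = 35.6 mph.

35.6 mph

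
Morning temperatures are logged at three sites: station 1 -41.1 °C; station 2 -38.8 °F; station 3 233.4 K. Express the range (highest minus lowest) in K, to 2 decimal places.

1.77 K

station 2: -38.8 °F = -39.333 °C.
station 3: 233.4 K = -39.750 °C.
Spread: (-39.333) − (-41.100) = 1.767 °C.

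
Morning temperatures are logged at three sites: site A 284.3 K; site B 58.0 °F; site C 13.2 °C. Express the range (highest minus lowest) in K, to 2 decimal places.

site A: 284.3 K = 11.150 °C.
site B: 58.0 °F = 14.444 °C.
Spread: 14.444 − 11.150 = 3.294 °C.

3.29 K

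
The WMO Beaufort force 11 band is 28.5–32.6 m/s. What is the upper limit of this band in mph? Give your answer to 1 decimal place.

28.5–32.6 m/s × 2.237 = 63.8–72.9 mph.

72.9 mph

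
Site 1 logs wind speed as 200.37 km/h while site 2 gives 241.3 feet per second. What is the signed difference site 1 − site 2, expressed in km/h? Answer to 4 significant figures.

site 2: 241.3 ft/s = 264.7737 km/h.
Difference: 200.3700 − 264.7737 = -64.40 km/h.

-64.40 km/h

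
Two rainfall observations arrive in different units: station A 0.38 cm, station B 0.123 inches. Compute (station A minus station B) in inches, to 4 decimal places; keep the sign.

station A: 0.38 cm = 0.149606 in.
Difference: 0.149606 − 0.123000 = 0.0266 in.

0.0266 in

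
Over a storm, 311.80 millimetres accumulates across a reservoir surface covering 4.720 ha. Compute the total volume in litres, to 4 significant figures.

Area: 4.720 ha = 47200 m².
1 mm over 1 m² is 1 L, so volume = 311.8 × 47200 = 14716960 L ≈ 14720000 L.

14720000 litres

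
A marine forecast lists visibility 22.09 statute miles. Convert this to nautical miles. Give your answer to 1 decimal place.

19.2 nmi

1 SM = 0.868976 nmi, so 22.09 × 0.868976 = 19.2 nmi.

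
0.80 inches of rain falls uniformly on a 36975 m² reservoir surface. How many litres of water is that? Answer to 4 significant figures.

Depth: 0.80 in × 25.4 = 20.32 mm.
1 mm over 1 m² is 1 L, so volume = 20.32 × 36975 = 751332 L ≈ 751300 L.

751300 litres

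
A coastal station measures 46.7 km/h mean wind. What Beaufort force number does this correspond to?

Beaufort force 6

46.7 km/h = 13.0 m/s, which is Beaufort 6 (strong breeze, 10.8–13.8 m/s).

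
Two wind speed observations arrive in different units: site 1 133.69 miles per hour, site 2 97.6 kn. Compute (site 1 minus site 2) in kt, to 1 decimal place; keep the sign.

18.6 kt

site 1: 133.69 mph = 116.173 kt.
Difference: 116.173 − 97.600 = 18.6 kt.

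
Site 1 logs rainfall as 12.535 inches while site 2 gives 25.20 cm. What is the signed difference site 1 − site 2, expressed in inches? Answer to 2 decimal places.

2.61 in

site 2: 25.20 cm = 9.9213 in.
Difference: 12.5350 − 9.9213 = 2.61 in.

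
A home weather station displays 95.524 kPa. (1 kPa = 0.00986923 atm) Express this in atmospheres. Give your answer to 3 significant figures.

0.943 atm

1 kPa = 0.00986923 atm, so 95.524 × 0.00986923 = 0.943 atm.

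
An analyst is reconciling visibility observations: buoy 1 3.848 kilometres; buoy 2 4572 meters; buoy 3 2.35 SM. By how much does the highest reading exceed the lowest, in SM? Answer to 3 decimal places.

buoy 1: 3.848 km = 2.39104 SM.
buoy 2: 4572 m = 2.84091 SM.
Spread: 2.84091 − 2.35000 = 0.491 SM.

0.491 SM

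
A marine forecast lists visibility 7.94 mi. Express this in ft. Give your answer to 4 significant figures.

41920 ft

1 SM = 5280 ft, so 7.94 × 5280 = 41920 ft.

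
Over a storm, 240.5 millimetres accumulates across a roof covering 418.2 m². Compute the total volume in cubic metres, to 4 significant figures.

100.6 cubic metres

1 mm over 1 m² is 1 L, so volume = 240.5 × 418.2 = 100577.1 L = 100.6 m³.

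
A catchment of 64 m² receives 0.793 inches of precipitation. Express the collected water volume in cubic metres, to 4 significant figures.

Depth: 0.793 in × 25.4 = 20.1422 mm.
1 mm over 1 m² is 1 L, so volume = 20.1422 × 64 = 1289.1008 L = 1.289 m³.

1.289 cubic metres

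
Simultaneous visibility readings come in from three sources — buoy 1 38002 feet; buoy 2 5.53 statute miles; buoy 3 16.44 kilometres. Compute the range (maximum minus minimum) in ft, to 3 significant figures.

buoy 2: 5.53 SM = 29198.40 ft.
buoy 3: 16.44 km = 53937.01 ft.
Spread: 53937.01 − 29198.40 = 24700 ft.

24700 ft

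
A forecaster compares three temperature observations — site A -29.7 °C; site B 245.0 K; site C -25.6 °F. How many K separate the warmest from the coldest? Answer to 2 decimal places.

3.85 K

site B: 245.0 K = -28.150 °C.
site C: -25.6 °F = -32.000 °C.
Spread: (-28.150) − (-32.000) = 3.850 °C.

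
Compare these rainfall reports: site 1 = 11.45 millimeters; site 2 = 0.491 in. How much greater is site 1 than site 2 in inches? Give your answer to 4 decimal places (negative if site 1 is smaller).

-0.0402 in

site 1: 11.45 mm = 0.450787 in.
Difference: 0.450787 − 0.491000 = -0.0402 in.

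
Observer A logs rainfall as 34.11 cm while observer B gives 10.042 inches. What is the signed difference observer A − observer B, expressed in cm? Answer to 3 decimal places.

observer B: 10.042 in = 25.50668 cm.
Difference: 34.11000 − 25.50668 = 8.603 cm.

8.603 cm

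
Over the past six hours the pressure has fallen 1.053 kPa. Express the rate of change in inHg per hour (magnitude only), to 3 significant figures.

1.053 kPa / 6 h × 0.2953 inHg/kPa = 0.0518 inHg/h.

0.0518 inHg per hour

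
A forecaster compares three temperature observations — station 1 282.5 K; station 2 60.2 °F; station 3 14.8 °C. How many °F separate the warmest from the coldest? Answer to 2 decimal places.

11.37 °F

station 1: 282.5 K = 9.350 °C.
station 2: 60.2 °F = 15.667 °C.
Spread: 15.667 − 9.350 = 6.317 °C = 11.37 °F.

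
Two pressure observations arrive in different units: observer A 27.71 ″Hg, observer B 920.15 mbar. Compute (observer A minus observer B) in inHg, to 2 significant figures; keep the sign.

observer B: 920.15 mb = 27.1720 inHg.
Difference: 27.7100 − 27.1720 = 0.54 inHg.

0.54 inHg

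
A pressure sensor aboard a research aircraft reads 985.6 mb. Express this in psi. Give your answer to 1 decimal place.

14.3 psi

1 mb = 0.0145038 psi, so 985.6 × 0.0145038 = 14.3 psi.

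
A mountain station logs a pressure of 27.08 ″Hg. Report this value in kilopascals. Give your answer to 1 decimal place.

91.7 kPa

1 inHg = 3.38639 kPa, so 27.08 × 3.38639 = 91.7 kPa.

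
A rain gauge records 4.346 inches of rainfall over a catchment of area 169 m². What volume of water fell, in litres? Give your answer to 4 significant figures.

Depth: 4.346 in × 25.4 = 110.3884 mm.
1 mm over 1 m² is 1 L, so volume = 110.3884 × 169 = 18655.64 L ≈ 18660 L.

18660 litres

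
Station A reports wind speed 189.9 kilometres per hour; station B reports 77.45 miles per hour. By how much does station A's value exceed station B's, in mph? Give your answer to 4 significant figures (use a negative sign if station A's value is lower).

40.55 mph

station A: 189.9 km/h = 117.9984 mph.
Difference: 117.9984 − 77.4500 = 40.55 mph.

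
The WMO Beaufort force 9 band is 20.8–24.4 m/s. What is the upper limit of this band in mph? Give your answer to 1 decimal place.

54.6 mph

20.8–24.4 m/s × 2.237 = 46.5–54.6 mph.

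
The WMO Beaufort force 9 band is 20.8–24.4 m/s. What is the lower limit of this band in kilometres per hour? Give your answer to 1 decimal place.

20.8–24.4 m/s × 3.6 = 74.9–87.8 km/h.

74.9 km/h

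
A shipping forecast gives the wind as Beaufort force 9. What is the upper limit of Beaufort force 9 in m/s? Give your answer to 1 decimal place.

Beaufort 9 (strong gale) spans 20.8–24.4 m/s.

24.4 m/s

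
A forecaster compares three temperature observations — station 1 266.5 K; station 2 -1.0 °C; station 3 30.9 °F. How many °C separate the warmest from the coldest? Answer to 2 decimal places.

6.04 °C

station 1: 266.5 K = -6.650 °C.
station 3: 30.9 °F = -0.611 °C.
Spread: (-0.611) − (-6.650) = 6.039 °C.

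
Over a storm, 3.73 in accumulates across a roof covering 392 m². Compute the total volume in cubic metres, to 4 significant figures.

37.14 cubic metres

Depth: 3.73 in × 25.4 = 94.742 mm.
1 mm over 1 m² is 1 L, so volume = 94.742 × 392 = 37138.864 L = 37.14 m³.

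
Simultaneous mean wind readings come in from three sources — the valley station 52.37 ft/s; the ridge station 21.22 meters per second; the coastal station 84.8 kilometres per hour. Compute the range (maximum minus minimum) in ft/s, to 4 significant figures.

the ridge station: 21.22 m/s = 69.6194 ft/s.
the coastal station: 84.8 km/h = 77.2820 ft/s.
Spread: 77.2820 − 52.3700 = 24.91 ft/s.

24.91 ft/s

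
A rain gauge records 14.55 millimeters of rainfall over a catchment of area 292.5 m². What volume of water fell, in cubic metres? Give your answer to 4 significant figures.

1 mm over 1 m² is 1 L, so volume = 14.55 × 292.5 = 4255.875 L = 4.256 m³.

4.256 cubic metres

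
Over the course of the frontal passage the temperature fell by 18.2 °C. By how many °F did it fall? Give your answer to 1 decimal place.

For a temperature change the 32° offset cancels: Δ°F = 18.2 × 1.8 = 32.8 °F.

32.8 °F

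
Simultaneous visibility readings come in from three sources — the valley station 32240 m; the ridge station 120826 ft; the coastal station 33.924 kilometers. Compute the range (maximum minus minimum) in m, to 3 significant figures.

the ridge station: 120826 ft = 36827.76 m.
the coastal station: 33.924 km = 33924.00 m.
Spread: 36827.76 − 32240.00 = 4590 m.

4590 m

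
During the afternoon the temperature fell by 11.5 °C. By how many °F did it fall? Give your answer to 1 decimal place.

20.7 °F

Converting a difference, only the 9/5 scale factor applies: Δ°F = 11.5 × 1.8 = 20.7 °F.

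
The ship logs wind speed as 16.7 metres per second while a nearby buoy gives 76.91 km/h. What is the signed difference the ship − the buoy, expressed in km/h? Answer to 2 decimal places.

the ship: 16.7 m/s = 60.1200 km/h.
Difference: 60.1200 − 76.9100 = -16.79 km/h.

-16.79 km/h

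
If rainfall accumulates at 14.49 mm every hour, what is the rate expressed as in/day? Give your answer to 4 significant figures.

14.49 mm/hour × 0.0393701 in/mm × 24 hour/day = 13.69 in/day.

13.69 in/day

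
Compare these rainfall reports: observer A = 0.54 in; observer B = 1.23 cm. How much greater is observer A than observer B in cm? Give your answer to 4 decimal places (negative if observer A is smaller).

observer A: 0.54 in = 1.371600 cm.
Difference: 1.371600 − 1.230000 = 0.1416 cm.

0.1416 cm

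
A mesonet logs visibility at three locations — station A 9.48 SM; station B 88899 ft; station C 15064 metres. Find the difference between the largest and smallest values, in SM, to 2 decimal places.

station B: 88899 ft = 16.8369 SM.
station C: 15064 m = 9.3603 SM.
Spread: 16.8369 − 9.3603 = 7.48 SM.

7.48 SM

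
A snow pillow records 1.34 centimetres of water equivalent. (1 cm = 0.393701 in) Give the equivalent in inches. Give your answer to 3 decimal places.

0.528 in

1 cm = 0.393701 in, so 1.34 × 0.393701 = 0.528 in.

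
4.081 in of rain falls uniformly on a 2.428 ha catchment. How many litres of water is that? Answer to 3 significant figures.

Depth: 4.081 in × 25.4 = 103.6574 mm.
Area: 2.428 ha = 24280 m².
1 mm over 1 m² is 1 L, so volume = 103.6574 × 24280 = 2516801.7 L ≈ 2520000 L.

2520000 litres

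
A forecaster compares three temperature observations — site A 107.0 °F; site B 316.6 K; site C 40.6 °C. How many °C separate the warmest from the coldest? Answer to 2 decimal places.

2.85 °C

site A: 107.0 °F = 41.667 °C.
site B: 316.6 K = 43.450 °C.
Spread: 43.450 − 40.600 = 2.850 °C.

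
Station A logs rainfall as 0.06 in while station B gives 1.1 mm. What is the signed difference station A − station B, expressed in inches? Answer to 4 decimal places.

station B: 1.1 mm = 0.043307 in.
Difference: 0.060000 − 0.043307 = 0.0167 in.

0.0167 in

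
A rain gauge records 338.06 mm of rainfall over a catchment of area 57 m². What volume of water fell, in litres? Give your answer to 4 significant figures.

19270 litres

1 mm over 1 m² is 1 L, so volume = 338.06 × 57 = 19269.42 L ≈ 19270 L.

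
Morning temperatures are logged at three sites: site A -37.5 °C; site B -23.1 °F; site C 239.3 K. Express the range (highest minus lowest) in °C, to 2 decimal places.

site B: -23.1 °F = -30.611 °C.
site C: 239.3 K = -33.850 °C.
Spread: (-30.611) − (-37.500) = 6.889 °C.

6.89 °C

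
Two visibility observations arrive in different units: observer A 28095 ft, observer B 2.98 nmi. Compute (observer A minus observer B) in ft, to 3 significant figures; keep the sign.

9990 ft

observer B: 2.98 nmi = 18106.82 ft.
Difference: 28095.00 − 18106.82 = 9990 ft.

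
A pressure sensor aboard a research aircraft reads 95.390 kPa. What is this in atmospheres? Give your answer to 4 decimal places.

0.9414 atm

1 kPa = 0.00986923 atm, so 95.390 × 0.00986923 = 0.9414 atm.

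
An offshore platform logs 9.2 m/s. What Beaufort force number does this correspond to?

Beaufort force 5

9.2 m/s lies in the Beaufort 5 band (fresh breeze, 8.0–10.7 m/s).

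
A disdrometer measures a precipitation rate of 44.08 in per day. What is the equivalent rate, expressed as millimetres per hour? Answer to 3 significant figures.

44.08 in/day × 25.4 mm/in × 0.0416667 day/hour = 46.7 mm/hour.

46.7 mm/hour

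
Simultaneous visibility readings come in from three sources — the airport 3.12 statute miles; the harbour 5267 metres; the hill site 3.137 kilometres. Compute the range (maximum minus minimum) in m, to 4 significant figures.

2130 m

the airport: 3.12 SM = 5021.15 m.
the hill site: 3.137 km = 3137.00 m.
Spread: 5267.00 − 3137.00 = 2130 m.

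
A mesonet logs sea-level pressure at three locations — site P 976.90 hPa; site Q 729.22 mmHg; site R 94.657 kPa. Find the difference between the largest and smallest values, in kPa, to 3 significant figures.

3.03 kPa

site P: 976.90 hPa = 97.6900 kPa.
site Q: 729.22 mmHg = 97.2214 kPa.
Spread: 97.6900 − 94.6570 = 3.03 kPa.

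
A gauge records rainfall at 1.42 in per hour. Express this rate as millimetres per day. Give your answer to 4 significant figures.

1.42 in/hour × 25.4 mm/in × 24 hour/day = 865.6 mm/day.

865.6 mm/day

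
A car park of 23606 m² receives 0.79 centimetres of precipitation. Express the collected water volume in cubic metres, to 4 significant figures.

Depth: 0.79 cm × 10 = 7.9 mm.
1 mm over 1 m² is 1 L, so volume = 7.9 × 23606 = 186487.4 L = 186.5 m³.

186.5 cubic metres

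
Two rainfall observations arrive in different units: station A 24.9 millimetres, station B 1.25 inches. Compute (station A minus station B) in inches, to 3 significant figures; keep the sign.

station A: 24.9 mm = 0.98031 in.
Difference: 0.98031 − 1.25000 = -0.270 in.

-0.270 in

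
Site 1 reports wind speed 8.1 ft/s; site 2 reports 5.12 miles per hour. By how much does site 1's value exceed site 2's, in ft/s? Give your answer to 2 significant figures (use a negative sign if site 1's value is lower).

0.59 ft/s

site 2: 5.12 mph = 7.5093 ft/s.
Difference: 8.1000 − 7.5093 = 0.59 ft/s.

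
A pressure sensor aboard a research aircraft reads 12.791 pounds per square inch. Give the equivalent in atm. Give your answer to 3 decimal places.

0.870 atm

1 psi = 0.068046 atm, so 12.791 × 0.068046 = 0.870 atm.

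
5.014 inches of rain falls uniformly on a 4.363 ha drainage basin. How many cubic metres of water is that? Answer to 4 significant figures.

5557 cubic metres

Depth: 5.014 in × 25.4 = 127.3556 mm.
Area: 4.363 ha = 43630 m².
1 mm over 1 m² is 1 L, so volume = 127.3556 × 43630 = 5556524.8 L = 5557 m³.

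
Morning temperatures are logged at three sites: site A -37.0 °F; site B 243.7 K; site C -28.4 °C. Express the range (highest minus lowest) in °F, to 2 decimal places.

17.88 °F

site A: -37.0 °F = -38.333 °C.
site B: 243.7 K = -29.450 °C.
Spread: (-28.400) − (-38.333) = 9.933 °C = 17.88 °F.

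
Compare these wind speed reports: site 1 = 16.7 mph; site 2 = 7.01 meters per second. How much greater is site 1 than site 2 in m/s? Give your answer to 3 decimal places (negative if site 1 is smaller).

0.456 m/s

site 1: 16.7 mph = 7.46557 m/s.
Difference: 7.46557 − 7.01000 = 0.456 m/s.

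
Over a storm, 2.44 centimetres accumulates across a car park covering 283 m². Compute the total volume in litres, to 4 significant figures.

6905 litres

Depth: 2.44 cm × 10 = 24.4 mm.
1 mm over 1 m² is 1 L, so volume = 24.4 × 283 = 6905.2 L ≈ 6905 L.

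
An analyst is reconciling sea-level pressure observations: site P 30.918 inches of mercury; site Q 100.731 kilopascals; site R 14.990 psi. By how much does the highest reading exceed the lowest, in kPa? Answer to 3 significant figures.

site P: 30.918 inHg = 104.7004 kPa.
site R: 14.990 psi = 103.3524 kPa.
Spread: 104.7004 − 100.7310 = 3.97 kPa.

3.97 kPa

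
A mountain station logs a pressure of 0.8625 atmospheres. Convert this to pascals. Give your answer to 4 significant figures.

87390 Pa

1 atm = 101325 Pa, so 0.8625 × 101325 = 87390 Pa.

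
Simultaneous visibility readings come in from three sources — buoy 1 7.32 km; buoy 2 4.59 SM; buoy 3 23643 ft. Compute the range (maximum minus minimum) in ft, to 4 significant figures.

592.2 ft

buoy 1: 7.32 km = 24015.748 ft.
buoy 2: 4.59 SM = 24235.200 ft.
Spread: 24235.200 − 23643.000 = 592.2 ft.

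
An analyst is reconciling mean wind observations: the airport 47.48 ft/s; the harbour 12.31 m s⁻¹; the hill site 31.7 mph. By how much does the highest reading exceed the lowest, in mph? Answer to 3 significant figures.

the airport: 47.48 ft/s = 32.3727 mph.
the harbour: 12.31 m/s = 27.5367 mph.
Spread: 32.3727 − 27.5367 = 4.84 mph.

4.84 mph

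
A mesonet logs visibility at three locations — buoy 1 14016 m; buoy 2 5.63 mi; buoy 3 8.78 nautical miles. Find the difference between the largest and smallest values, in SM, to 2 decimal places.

4.47 SM

buoy 1: 14016 m = 8.7091 SM.
buoy 3: 8.78 nmi = 10.1038 SM.
Spread: 10.1038 − 5.6300 = 4.47 SM.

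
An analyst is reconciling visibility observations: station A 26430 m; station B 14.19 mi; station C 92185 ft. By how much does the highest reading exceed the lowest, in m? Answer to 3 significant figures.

5260 m

station B: 14.19 SM = 22836.59 m.
station C: 92185 ft = 28097.99 m.
Spread: 28097.99 − 22836.59 = 5260 m.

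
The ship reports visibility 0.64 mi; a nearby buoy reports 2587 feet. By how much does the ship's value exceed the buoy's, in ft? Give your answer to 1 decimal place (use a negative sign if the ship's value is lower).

792.2 ft

the ship: 0.64 SM = 3379.200 ft.
Difference: 3379.200 − 2587.000 = 792.2 ft.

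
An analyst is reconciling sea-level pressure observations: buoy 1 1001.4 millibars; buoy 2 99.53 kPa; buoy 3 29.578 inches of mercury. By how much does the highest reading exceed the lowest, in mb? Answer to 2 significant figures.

buoy 2: 99.53 kPa = 995.300 mb.
buoy 3: 29.578 inHg = 1001.626 mb.
Spread: 1001.626 − 995.300 = 6.3 mb.

6.3 mb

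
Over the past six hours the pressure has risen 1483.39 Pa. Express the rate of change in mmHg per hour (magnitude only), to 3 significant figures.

1483.39 Pa / 6 h × 0.00750062 mmHg/Pa = 1.85 mmHg/h.

1.85 mmHg per hour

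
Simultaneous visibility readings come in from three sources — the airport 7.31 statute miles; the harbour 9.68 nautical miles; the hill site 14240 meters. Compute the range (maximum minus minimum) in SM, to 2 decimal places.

the harbour: 9.68 nmi = 11.1395 SM.
the hill site: 14240 m = 8.8483 SM.
Spread: 11.1395 − 7.3100 = 3.83 SM.

3.83 SM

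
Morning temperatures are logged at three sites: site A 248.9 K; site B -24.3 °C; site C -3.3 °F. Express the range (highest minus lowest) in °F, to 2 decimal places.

site A: 248.9 K = -24.250 °C.
site C: -3.3 °F = -19.611 °C.
Spread: (-19.611) − (-24.300) = 4.689 °C = 8.44 °F.

8.44 °F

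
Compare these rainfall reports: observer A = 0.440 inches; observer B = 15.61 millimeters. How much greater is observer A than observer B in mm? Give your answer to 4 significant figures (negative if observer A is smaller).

observer A: 0.440 in = 11.17600 mm.
Difference: 11.17600 − 15.61000 = -4.434 mm.

-4.434 mm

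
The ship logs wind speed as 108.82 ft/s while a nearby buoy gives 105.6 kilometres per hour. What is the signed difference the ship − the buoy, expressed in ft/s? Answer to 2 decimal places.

12.58 ft/s

the buoy: 105.6 km/h = 96.2380 ft/s.
Difference: 108.8200 − 96.2380 = 12.58 ft/s.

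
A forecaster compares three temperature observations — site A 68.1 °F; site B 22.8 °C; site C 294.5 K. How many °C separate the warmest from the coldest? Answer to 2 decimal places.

site A: 68.1 °F = 20.056 °C.
site C: 294.5 K = 21.350 °C.
Spread: 22.800 − 20.056 = 2.744 °C.

2.74 °C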